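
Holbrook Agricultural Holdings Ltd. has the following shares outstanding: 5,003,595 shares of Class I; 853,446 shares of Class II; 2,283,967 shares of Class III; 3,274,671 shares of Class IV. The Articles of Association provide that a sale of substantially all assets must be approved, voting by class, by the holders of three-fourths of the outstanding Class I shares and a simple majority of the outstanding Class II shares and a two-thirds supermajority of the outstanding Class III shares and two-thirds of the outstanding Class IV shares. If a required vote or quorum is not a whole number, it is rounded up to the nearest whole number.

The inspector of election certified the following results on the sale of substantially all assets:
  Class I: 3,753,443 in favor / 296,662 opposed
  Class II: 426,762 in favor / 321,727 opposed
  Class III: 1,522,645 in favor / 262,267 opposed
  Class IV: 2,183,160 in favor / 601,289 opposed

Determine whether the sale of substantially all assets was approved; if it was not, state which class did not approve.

Class I: 3/4 of 5003595 = 3752696.25, rounded up to 3752697; 3,752,697 required, 3,753,443 in favor — approved.
Class II: a majority of 853446 is 426724; 426,724 required, 426,762 in favor — approved.
Class III: 2/3 of 2283967 = 1522644.67, rounded up to 1522645; 1,522,645 required, 1,522,645 in favor — approved.
Class IV: 2/3 of 3274671 = 2183114; 2,183,114 required, 2,183,160 in favor — approved.

Approved — every class gave the required vote.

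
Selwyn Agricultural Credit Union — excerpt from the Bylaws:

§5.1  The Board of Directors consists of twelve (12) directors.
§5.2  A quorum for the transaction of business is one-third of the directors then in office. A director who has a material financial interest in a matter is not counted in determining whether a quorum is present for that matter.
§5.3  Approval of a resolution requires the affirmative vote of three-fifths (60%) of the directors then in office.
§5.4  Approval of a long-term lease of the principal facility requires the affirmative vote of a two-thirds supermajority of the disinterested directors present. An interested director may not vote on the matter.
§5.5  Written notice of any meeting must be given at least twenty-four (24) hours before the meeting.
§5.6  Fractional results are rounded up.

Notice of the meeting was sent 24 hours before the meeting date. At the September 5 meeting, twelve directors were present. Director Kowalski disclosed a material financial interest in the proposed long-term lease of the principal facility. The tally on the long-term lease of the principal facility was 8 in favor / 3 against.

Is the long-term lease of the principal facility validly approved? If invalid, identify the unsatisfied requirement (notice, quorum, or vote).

Notice: 24 hours given; 24 required (24 ≥ 24). Satisfied.
Quorum: 12 present, but the 1 interested director does not count, leaving 11. Quorum is 4. Satisfied.
Vote: the long-term lease of the principal facility requires two-thirds of the disinterested directors present (12 − 1 = 11). 2/3 of 11 = 7.33, rounded up to 8, so 8 affirmative votes are needed; 8 voted in favor. Satisfied.

Valid — all requirements satisfied.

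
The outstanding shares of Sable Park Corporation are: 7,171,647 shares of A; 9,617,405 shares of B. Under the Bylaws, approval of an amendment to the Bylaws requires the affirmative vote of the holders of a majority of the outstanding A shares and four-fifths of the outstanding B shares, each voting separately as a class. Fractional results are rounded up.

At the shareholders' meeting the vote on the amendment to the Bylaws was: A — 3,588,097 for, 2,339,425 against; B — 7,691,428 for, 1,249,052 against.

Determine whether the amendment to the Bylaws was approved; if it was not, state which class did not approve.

Not approved — the B shares did not give the required vote.

A: a majority of 7171647 is 3585824; 3,585,824 required, 3,588,097 in favor — approved.
B: 4/5 of 9617405 = 7693924; 7,693,924 required, 7,691,428 in favor — not approved.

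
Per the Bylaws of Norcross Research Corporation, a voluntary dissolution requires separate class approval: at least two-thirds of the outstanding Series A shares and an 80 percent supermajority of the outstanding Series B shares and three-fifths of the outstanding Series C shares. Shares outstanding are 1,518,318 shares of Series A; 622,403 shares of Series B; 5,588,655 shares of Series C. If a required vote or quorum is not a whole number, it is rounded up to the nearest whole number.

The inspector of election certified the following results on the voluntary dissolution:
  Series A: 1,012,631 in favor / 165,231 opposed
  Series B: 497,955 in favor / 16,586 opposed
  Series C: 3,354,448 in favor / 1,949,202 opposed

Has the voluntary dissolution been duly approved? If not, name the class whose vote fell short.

Series A: 2/3 of 1518318 = 1012212; 1,012,212 required, 1,012,631 in favor — approved.
Series B: 4/5 of 622403 = 497922.40, rounded up to 497923; 497,923 required, 497,955 in favor — approved.
Series C: 3/5 of 5588655 = 3353193; 3,353,193 required, 3,354,448 in favor — approved.

Approved — every class gave the required vote.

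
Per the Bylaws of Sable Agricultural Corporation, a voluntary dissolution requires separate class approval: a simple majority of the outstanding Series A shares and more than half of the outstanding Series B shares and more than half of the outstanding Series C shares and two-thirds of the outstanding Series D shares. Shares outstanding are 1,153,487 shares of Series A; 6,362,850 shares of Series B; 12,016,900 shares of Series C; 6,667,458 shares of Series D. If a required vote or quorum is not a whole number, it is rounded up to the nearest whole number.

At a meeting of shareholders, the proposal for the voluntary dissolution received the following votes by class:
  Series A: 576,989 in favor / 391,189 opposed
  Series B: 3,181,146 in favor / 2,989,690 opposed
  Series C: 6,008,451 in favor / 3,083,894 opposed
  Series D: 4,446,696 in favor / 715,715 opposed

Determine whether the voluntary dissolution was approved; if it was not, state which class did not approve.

Not approved — the Series B shares did not give the required vote.

Series A: a majority of 1153487 is 576744; 576,744 required, 576,989 in favor — approved.
Series B: a majority of 6362850 is 3181426; 3,181,426 required, 3,181,146 in favor — not approved.
Series C: a majority of 12016900 is 6008451; 6,008,451 required, 6,008,451 in favor — approved.
Series D: 2/3 of 6667458 = 4444972; 4,444,972 required, 4,446,696 in favor — approved.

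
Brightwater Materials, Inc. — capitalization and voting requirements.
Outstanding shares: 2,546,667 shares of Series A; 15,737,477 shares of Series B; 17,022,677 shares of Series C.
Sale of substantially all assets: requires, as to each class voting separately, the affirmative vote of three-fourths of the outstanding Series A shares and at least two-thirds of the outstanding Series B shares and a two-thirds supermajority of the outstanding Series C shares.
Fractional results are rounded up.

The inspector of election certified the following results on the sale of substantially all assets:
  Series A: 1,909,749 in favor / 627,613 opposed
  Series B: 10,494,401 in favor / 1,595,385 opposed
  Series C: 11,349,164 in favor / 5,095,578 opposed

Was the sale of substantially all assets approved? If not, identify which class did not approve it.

Series A: 3/4 of 2546667 = 1910000.25, rounded up to 1910001; 1,910,001 required, 1,909,749 in favor — not approved.
Series B: 2/3 of 15737477 = 10491651.33, rounded up to 10491652; 10,491,652 required, 10,494,401 in favor — approved.
Series C: 2/3 of 17022677 = 11348451.33, rounded up to 11348452; 11,348,452 required, 11,349,164 in favor — approved.

Not approved — the Series A shares did not give the required vote.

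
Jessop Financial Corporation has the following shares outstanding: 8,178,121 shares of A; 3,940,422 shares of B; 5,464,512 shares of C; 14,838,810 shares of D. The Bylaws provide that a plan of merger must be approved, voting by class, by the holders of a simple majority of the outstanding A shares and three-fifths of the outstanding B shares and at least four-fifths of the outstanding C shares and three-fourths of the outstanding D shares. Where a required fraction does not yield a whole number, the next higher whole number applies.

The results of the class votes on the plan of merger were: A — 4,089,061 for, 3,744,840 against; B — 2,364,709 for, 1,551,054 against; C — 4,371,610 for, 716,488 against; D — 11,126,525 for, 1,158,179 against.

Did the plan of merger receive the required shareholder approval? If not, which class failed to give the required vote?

Not approved — the D shares did not give the required vote.

A: a majority of 8178121 is 4089061; 4,089,061 required, 4,089,061 in favor — approved.
B: 3/5 of 3940422 = 2364253.20, rounded up to 2364254; 2,364,254 required, 2,364,709 in favor — approved.
C: 4/5 of 5464512 = 4371609.60, rounded up to 4371610; 4,371,610 required, 4,371,610 in favor — approved.
D: 3/4 of 14838810 = 11129107.50, rounded up to 11129108; 11,129,108 required, 11,126,525 in favor — not approved.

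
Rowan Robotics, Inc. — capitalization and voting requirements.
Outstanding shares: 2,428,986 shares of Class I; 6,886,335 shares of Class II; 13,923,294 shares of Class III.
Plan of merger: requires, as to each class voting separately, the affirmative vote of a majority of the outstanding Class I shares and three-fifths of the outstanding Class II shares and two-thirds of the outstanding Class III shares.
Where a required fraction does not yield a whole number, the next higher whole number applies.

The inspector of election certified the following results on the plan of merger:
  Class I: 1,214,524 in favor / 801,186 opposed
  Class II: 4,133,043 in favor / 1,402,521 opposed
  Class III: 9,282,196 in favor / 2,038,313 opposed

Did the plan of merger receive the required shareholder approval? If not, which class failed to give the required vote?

Class I: a majority of 2428986 is 1214494; 1,214,494 required, 1,214,524 in favor — approved.
Class II: 3/5 of 6886335 = 4131801; 4,131,801 required, 4,133,043 in favor — approved.
Class III: 2/3 of 13923294 = 9282196; 9,282,196 required, 9,282,196 in favor — approved.

Approved — every class gave the required vote.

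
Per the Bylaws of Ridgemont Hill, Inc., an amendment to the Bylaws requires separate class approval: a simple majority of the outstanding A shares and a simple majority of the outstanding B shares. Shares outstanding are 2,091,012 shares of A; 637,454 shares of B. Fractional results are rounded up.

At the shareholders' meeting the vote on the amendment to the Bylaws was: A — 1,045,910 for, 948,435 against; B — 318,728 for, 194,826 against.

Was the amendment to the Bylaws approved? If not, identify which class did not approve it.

Approved — every class gave the required vote.

A: a majority of 2091012 is 1045507; 1,045,507 required, 1,045,910 in favor — approved.
B: a majority of 637454 is 318728; 318,728 required, 318,728 in favor — approved.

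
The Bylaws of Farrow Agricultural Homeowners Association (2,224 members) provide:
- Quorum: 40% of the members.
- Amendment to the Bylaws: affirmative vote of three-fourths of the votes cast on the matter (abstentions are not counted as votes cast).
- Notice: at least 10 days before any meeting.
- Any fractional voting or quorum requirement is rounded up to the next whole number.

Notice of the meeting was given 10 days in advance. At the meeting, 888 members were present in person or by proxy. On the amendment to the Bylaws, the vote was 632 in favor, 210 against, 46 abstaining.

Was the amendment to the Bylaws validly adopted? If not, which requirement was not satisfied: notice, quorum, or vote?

Notice: 10 days given; 10 required. Satisfied.
Quorum: 40% of 2,224 = 889.60, rounded up to 890; 888 present. Not satisfied.
Vote: requires three-fourths of the votes cast (888 − 46 abstaining = 842); 3/4 of 842 = 631.50, rounded up to 632, so 632 needed; 632 in favor. Satisfied.

Invalid — quorum requirement not satisfied.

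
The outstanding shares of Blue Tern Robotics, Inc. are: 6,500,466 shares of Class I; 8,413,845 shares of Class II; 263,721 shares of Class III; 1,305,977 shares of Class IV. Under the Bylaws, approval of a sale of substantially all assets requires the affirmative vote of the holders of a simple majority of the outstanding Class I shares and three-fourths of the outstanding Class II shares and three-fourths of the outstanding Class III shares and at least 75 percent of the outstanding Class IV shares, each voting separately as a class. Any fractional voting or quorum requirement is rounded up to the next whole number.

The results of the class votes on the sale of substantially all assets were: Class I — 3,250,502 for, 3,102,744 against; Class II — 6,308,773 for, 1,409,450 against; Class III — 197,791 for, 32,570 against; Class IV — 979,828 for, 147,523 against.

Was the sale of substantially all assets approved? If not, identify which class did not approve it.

Class I: a majority of 6500466 is 3250234; 3,250,234 required, 3,250,502 in favor — approved.
Class II: 3/4 of 8413845 = 6310383.75, rounded up to 6310384; 6,310,384 required, 6,308,773 in favor — not approved.
Class III: 3/4 of 263721 = 197790.75, rounded up to 197791; 197,791 required, 197,791 in favor — approved.
Class IV: 3/4 of 1305977 = 979482.75, rounded up to 979483; 979,483 required, 979,828 in favor — approved.

Not approved — the Class II shares did not give the required vote.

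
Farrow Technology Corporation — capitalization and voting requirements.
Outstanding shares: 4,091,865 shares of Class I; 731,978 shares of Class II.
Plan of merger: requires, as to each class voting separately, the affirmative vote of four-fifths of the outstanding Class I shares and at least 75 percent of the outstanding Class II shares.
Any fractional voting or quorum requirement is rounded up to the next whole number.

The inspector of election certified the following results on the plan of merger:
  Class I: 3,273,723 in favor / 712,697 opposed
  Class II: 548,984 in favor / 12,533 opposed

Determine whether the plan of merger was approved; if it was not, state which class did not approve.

Class I: 4/5 of 4091865 = 3273492; 3,273,492 required, 3,273,723 in favor — approved.
Class II: 3/4 of 731978 = 548983.50, rounded up to 548984; 548,984 required, 548,984 in favor — approved.

Approved — every class gave the required vote.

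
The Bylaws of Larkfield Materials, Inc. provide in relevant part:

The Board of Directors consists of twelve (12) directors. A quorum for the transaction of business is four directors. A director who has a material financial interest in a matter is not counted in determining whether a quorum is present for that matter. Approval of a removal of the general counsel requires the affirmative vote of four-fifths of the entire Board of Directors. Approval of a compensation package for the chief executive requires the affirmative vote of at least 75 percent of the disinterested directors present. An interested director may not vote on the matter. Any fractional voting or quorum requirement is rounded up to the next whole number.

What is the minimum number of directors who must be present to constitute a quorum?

4

The quorum is fixed at 4.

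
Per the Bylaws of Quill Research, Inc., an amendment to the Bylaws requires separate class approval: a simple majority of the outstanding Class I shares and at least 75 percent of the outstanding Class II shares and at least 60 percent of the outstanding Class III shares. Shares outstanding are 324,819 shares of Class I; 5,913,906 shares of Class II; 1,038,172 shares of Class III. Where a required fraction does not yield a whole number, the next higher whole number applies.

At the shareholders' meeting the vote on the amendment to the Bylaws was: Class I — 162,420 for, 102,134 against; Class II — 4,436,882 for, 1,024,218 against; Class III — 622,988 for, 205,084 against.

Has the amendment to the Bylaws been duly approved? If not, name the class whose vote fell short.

Approved — every class gave the required vote.

Class I: a majority of 324819 is 162410; 162,410 required, 162,420 in favor — approved.
Class II: 3/4 of 5913906 = 4435429.50, rounded up to 4435430; 4,435,430 required, 4,436,882 in favor — approved.
Class III: 3/5 of 1038172 = 622903.20, rounded up to 622904; 622,904 required, 622,988 in favor — approved.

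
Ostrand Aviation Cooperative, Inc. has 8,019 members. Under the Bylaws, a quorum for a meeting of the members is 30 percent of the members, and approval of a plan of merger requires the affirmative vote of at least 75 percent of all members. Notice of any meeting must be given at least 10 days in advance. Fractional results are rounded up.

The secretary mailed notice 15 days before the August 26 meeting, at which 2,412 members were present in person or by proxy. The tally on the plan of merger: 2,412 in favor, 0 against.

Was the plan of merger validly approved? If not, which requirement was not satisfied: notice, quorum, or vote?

Invalid — vote requirement not satisfied.

Notice: 15 days given; 10 required. Satisfied.
Quorum: 30% of 8,019 = 2,405.70, rounded up to 2,406; 2,412 present. Satisfied.
Vote: requires three-fourths of all members (8,019); 3/4 of 8019 = 6014.25, rounded up to 6015, so 6,015 needed; 2,412 in favor. Not satisfied.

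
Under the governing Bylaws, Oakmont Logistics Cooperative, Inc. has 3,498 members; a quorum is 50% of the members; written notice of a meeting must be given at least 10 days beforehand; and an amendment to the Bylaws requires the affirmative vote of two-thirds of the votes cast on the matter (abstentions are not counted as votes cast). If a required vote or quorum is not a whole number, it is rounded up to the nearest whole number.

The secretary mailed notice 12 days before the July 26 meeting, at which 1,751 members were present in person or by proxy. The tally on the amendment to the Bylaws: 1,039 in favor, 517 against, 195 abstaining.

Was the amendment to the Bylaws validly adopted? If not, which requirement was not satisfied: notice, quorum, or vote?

Valid — all requirements satisfied.

Notice: 12 days given; 10 required. Satisfied.
Quorum: 50% of 3,498 = 1,749; 1,751 present. Satisfied.
Vote: requires two-thirds of the votes cast (1,751 − 195 abstaining = 1,556); 2/3 of 1556 = 1037.33, rounded up to 1038, so 1,038 needed; 1,039 in favor. Satisfied.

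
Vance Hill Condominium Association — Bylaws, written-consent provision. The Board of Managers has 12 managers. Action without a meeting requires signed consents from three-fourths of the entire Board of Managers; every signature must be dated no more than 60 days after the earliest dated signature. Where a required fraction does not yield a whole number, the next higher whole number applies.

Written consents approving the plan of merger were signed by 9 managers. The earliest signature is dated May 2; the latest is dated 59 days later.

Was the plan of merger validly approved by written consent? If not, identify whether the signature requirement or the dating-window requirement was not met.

Signatures required: three-fourths of 12 — 3/4 of 12 = 9, so 9 needed; 9 signed. Sufficient.
Dating window: the latest signature is 59 days after the earliest; the limit is 60 days. Within the window.

Effective — both the signature and dating-window requirements are satisfied.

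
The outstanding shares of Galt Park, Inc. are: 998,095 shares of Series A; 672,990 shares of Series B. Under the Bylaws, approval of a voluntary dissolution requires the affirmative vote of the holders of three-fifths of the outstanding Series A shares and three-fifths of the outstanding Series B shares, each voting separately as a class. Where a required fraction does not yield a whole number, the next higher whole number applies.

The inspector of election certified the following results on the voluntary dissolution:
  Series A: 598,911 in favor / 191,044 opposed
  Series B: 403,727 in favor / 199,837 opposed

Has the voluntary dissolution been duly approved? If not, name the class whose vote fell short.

Series A: 3/5 of 998095 = 598857; 598,857 required, 598,911 in favor — approved.
Series B: 3/5 of 672990 = 403794; 403,794 required, 403,727 in favor — not approved.

Not approved — the Series B shares did not give the required vote.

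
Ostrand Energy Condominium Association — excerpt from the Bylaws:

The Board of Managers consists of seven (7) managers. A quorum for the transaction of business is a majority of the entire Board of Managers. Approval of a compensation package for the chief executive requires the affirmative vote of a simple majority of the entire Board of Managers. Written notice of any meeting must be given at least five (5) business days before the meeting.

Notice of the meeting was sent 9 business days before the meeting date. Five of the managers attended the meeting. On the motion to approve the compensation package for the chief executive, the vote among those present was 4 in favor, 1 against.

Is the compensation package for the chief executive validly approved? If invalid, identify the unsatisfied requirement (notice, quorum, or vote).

Valid — all requirements satisfied.

Notice: 9 business days given; 5 required (9 ≥ 5). Satisfied.
Quorum: 5 present; quorum is 4. Satisfied.
Vote: the compensation package for the chief executive requires a majority of the entire Board of Managers (7). A majority of 7 is 4, so 4 affirmative votes are needed; 4 voted in favor. Satisfied.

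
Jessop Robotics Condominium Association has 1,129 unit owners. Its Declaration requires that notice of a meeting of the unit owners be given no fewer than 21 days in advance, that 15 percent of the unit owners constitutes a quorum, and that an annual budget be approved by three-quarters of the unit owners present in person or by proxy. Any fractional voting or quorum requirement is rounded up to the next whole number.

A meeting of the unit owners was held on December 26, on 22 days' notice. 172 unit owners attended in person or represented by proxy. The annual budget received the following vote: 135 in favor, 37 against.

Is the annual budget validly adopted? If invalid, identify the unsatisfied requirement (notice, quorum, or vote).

Notice: 22 days given; 21 required. Satisfied.
Quorum: 15% of 1,129 = 169.35, rounded up to 170; 172 present. Satisfied.
Vote: requires three-fourths of those present (172); 3/4 of 172 = 129, so 129 needed; 135 in favor. Satisfied.

Valid — all requirements satisfied.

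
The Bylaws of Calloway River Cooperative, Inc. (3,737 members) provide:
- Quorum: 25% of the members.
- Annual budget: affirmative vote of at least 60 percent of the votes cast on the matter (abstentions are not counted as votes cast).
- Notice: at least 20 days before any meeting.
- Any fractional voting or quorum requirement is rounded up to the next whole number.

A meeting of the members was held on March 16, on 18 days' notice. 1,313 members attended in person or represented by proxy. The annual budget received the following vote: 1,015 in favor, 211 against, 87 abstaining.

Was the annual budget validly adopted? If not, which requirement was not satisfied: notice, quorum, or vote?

Invalid — notice requirement not satisfied.

Notice: 18 days given; 20 required. Not satisfied.
Quorum: 25% of 3,737 = 934.25, rounded up to 935; 1,313 present. Satisfied.
Vote: requires three-fifths of the votes cast (1,313 − 87 abstaining = 1,226); 3/5 of 1226 = 735.60, rounded up to 736, so 736 needed; 1,015 in favor. Satisfied.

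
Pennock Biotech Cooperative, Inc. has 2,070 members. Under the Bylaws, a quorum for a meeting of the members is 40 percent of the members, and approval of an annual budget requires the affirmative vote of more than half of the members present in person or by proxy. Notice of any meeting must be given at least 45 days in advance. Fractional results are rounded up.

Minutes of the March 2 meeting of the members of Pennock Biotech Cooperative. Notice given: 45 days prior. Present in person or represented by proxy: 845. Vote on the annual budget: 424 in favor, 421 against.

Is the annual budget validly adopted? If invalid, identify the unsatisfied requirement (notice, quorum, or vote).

Notice: 45 days given; 45 required. Satisfied.
Quorum: 40% of 2,070 = 828; 845 present. Satisfied.
Vote: requires a majority of those present (845); a majority of 845 is 423, so 423 needed; 424 in favor. Satisfied.

Valid — all requirements satisfied.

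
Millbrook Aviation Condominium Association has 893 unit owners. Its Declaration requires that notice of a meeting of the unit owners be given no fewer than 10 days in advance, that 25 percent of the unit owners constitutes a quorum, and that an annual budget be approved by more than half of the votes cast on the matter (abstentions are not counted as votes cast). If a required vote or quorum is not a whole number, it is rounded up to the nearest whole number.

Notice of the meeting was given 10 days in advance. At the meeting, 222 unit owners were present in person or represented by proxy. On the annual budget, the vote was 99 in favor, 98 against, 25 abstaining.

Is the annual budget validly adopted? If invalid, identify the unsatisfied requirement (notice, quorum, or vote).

Notice: 10 days given; 10 required. Satisfied.
Quorum: 25% of 893 = 223.25, rounded up to 224; 222 present. Not satisfied.
Vote: requires a majority of the votes cast (222 − 25 abstaining = 197); a majority of 197 is 99, so 99 needed; 99 in favor. Satisfied.

Invalid — quorum requirement not satisfied.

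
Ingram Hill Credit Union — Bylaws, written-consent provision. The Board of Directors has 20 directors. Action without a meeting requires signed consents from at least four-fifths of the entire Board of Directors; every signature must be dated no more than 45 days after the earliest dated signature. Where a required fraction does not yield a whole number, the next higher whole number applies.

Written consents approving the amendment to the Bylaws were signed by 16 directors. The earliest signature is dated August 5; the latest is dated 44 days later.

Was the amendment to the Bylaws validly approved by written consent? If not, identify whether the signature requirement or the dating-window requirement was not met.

Signatures required: at least four-fifths of 20 — 4/5 of 20 = 16, so 16 needed; 16 signed. Sufficient.
Dating window: the latest signature is 44 days after the earliest; the limit is 45 days. Within the window.

Effective — both the signature and dating-window requirements are satisfied.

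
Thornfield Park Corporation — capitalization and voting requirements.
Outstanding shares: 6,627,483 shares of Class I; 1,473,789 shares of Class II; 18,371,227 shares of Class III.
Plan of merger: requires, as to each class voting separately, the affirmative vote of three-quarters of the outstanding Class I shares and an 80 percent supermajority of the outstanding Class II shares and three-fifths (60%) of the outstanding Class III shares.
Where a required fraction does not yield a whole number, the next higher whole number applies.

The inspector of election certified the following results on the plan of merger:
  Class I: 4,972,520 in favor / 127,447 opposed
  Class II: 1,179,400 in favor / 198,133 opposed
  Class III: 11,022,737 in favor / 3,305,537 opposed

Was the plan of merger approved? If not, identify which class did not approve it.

Approved — every class gave the required vote.

Class I: 3/4 of 6627483 = 4970612.25, rounded up to 4970613; 4,970,613 required, 4,972,520 in favor — approved.
Class II: 4/5 of 1473789 = 1179031.20, rounded up to 1179032; 1,179,032 required, 1,179,400 in favor — approved.
Class III: 3/5 of 18371227 = 11022736.20, rounded up to 11022737; 11,022,737 required, 11,022,737 in favor — approved.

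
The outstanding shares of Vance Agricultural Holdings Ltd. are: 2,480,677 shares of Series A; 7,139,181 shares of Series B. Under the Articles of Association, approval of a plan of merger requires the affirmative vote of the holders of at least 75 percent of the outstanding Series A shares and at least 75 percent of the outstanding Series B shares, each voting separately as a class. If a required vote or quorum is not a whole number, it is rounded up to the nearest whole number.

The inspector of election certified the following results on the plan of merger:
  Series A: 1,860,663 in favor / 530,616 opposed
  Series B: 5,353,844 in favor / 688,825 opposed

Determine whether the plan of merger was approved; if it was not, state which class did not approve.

Series A: 3/4 of 2480677 = 1860507.75, rounded up to 1860508; 1,860,508 required, 1,860,663 in favor — approved.
Series B: 3/4 of 7139181 = 5354385.75, rounded up to 5354386; 5,354,386 required, 5,353,844 in favor — not approved.

Not approved — the Series B shares did not give the required vote.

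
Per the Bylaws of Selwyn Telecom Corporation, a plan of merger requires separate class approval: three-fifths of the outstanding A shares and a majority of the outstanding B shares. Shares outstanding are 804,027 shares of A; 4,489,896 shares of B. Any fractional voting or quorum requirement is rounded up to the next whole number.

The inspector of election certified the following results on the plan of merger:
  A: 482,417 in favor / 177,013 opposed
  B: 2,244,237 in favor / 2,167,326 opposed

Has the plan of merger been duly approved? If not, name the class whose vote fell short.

A: 3/5 of 804027 = 482416.20, rounded up to 482417; 482,417 required, 482,417 in favor — approved.
B: a majority of 4489896 is 2244949; 2,244,949 required, 2,244,237 in favor — not approved.

Not approved — the B shares did not give the required vote.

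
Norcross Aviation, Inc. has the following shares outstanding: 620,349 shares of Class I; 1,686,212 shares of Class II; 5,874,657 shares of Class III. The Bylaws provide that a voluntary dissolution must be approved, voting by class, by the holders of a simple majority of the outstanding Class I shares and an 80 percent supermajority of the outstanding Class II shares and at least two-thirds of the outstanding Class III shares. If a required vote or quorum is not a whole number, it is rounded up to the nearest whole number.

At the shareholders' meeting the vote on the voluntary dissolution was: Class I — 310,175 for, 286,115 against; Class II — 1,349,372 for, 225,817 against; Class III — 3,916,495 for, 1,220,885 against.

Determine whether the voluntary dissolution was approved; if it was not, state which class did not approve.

Class I: a majority of 620349 is 310175; 310,175 required, 310,175 in favor — approved.
Class II: 4/5 of 1686212 = 1348969.60, rounded up to 1348970; 1,348,970 required, 1,349,372 in favor — approved.
Class III: 2/3 of 5874657 = 3916438; 3,916,438 required, 3,916,495 in favor — approved.

Approved — every class gave the required vote.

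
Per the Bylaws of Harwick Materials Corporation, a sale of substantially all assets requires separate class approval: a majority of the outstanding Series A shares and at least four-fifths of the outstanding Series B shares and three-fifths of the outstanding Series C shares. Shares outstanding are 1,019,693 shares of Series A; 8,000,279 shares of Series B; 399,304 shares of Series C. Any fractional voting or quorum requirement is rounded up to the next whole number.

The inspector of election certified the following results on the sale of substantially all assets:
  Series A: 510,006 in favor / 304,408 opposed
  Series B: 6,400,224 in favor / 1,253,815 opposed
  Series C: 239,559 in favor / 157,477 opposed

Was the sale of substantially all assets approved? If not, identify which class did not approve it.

Series A: a majority of 1019693 is 509847; 509,847 required, 510,006 in favor — approved.
Series B: 4/5 of 8000279 = 6400223.20, rounded up to 6400224; 6,400,224 required, 6,400,224 in favor — approved.
Series C: 3/5 of 399304 = 239582.40, rounded up to 239583; 239,583 required, 239,559 in favor — not approved.

Not approved — the Series C shares did not give the required vote.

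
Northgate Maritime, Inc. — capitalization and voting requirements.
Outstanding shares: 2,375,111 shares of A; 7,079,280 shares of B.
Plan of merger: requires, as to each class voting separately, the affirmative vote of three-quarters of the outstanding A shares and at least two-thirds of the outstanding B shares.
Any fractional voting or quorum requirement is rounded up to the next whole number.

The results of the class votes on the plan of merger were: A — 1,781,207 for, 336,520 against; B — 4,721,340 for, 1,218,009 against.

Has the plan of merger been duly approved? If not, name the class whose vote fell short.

Not approved — the A shares did not give the required vote.

A: 3/4 of 2375111 = 1781333.25, rounded up to 1781334; 1,781,334 required, 1,781,207 in favor — not approved.
B: 2/3 of 7079280 = 4719520; 4,719,520 required, 4,721,340 in favor — approved.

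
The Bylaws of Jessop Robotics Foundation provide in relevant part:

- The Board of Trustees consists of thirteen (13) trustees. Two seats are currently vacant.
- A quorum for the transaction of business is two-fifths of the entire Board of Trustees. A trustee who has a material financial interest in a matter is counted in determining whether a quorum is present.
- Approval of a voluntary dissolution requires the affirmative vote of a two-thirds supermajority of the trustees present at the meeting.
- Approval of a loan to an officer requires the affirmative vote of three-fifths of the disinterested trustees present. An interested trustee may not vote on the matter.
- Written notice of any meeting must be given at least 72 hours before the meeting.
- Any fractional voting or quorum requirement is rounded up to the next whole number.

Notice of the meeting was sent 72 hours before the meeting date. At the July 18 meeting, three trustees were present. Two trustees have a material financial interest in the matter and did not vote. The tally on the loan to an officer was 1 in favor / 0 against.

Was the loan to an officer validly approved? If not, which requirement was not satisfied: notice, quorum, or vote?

Notice: 72 hours given; 72 required (72 ≥ 72). Satisfied.
Quorum: 3 present (interested trustees count toward quorum); quorum is 6. Not satisfied.
Vote: the loan to an officer requires three-fifths of the disinterested trustees present (3 − 2 = 1). 3/5 of 1 = 0.60, rounded up to 1, so 1 affirmative vote is needed; 1 voted in favor. Satisfied. (Moot — without a quorum no business can be validly transacted.)

Invalid — quorum requirement not satisfied.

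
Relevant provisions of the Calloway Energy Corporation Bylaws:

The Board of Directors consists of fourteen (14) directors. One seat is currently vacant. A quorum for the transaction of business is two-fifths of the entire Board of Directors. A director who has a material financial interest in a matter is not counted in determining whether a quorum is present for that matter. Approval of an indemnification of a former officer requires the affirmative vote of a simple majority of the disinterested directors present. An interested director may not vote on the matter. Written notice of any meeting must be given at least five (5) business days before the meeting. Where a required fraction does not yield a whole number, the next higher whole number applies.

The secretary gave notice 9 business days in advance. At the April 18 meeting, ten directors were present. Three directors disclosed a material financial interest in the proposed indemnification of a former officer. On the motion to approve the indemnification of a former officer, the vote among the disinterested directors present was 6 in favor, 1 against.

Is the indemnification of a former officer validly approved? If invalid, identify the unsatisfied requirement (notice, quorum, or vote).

Notice: 9 business days given; 5 required (9 ≥ 5). Satisfied.
Quorum: 10 present, but the 3 interested directors do not count, leaving 7. Quorum is 6. Satisfied.
Vote: the indemnification of a former officer requires a majority of the disinterested directors present (10 − 3 = 7). A majority of 7 is 4, so 4 affirmative votes are needed; 6 voted in favor. Satisfied.

Valid — all requirements satisfied.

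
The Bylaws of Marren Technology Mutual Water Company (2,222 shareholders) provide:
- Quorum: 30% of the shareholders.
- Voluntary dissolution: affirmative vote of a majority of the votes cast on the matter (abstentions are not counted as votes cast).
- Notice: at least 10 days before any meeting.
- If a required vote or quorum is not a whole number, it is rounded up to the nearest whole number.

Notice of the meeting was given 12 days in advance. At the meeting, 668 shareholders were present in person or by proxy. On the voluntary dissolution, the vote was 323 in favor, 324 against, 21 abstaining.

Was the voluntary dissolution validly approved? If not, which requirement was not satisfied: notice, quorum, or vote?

Notice: 12 days given; 10 required. Satisfied.
Quorum: 30% of 2,222 = 666.60, rounded up to 667; 668 present. Satisfied.
Vote: requires a majority of the votes cast (668 − 21 abstaining = 647); a majority of 647 is 324, so 324 needed; 323 in favor. Not satisfied.

Invalid — vote requirement not satisfied.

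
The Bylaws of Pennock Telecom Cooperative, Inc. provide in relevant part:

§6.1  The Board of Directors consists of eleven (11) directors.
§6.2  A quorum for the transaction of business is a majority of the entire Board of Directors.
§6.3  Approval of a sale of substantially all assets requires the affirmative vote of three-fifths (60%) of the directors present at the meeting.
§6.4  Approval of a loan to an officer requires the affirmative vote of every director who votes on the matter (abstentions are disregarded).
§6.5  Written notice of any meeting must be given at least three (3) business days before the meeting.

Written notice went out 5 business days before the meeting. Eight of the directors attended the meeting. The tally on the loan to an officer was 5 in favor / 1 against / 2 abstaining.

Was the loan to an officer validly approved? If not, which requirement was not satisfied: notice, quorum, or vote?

Notice: 5 business days given; 3 required (5 ≥ 3). Satisfied.
Quorum: 8 present; quorum is 6. Satisfied.
Vote: the loan to an officer requires the unanimous vote of the votes cast (8 present − 2 abstaining = 6). Unanimous means all 6, so 6 affirmative votes are needed; 5 voted in favor. Not satisfied.

Invalid — vote requirement not satisfied.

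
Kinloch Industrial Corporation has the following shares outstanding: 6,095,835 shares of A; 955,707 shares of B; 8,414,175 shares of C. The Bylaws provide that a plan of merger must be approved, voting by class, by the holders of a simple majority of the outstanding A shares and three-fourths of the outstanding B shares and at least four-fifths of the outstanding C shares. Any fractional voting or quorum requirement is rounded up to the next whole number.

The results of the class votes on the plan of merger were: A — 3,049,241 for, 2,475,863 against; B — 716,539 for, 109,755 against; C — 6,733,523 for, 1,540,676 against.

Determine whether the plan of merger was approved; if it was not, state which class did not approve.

Not approved — the B shares did not give the required vote.

A: a majority of 6095835 is 3047918; 3,047,918 required, 3,049,241 in favor — approved.
B: 3/4 of 955707 = 716780.25, rounded up to 716781; 716,781 required, 716,539 in favor — not approved.
C: 4/5 of 8414175 = 6731340; 6,731,340 required, 6,733,523 in favor — approved.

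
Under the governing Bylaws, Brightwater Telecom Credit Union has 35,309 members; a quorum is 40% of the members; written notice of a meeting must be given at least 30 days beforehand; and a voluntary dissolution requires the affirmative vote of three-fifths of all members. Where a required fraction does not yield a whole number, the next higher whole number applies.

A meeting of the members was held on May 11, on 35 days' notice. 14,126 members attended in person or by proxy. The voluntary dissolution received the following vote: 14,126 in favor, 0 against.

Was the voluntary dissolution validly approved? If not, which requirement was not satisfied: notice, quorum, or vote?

Notice: 35 days given; 30 required. Satisfied.
Quorum: 40% of 35,309 = 14,123.60, rounded up to 14,124; 14,126 present. Satisfied.
Vote: requires three-fifths of all members (35,309); 3/5 of 35309 = 21185.40, rounded up to 21186, so 21,186 needed; 14,126 in favor. Not satisfied.

Invalid — vote requirement not satisfied.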